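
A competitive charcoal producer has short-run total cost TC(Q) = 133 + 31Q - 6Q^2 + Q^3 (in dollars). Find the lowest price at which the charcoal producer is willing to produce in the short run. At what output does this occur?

Short-run supply begins at min AVC. From VC = 31Q - 6Q^2 + Q^3, AVC = 31 - 6Q + Q^2.
At the minimum of AVC, MC = AVC. MC = 31 - 12Q + 3Q^2; setting MC = AVC gives 2Q^2 - 6Q = 0, so Q = 3. min AVC = 22.
So the shutdown price is $22.

$22 per unit, at Q = 3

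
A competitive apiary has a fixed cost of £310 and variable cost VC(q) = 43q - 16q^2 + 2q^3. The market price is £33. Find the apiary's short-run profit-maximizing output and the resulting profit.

AVC = 43 - 16q + 2q^2; min AVC = £11 at q = 4. Since P = £33 ≥ min AVC, the firm produces.
MC = 43 - 32q + 6q^2. Setting P = MC and taking the root on the rising branch gives q* = 5.
TR = 33·5 = 165. TC = 310 + 65 = 375. Profit = 165 − 375 = -£210.
That loss of £210 beats the £310 the firm would lose by shutting down; producing recovers £100 of fixed cost.

Profit = -£210 at q = 5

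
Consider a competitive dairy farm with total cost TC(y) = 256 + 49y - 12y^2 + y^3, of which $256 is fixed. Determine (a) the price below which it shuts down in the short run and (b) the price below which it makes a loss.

AVC = 49 - 12y + y^2; minimized at y = 6, giving min AVC = $13. That is the shutdown price.
ATC = 256/y + 49 - 12y + y^2. Setting dATC/dy = −256/y^2 − 12 + 2y = 0 gives y = 8 (since 2·8^3 − 12·8^2 = 256).
min ATC = 256/8 + 49 − 12·8 + 8^2 = $49. That is the break-even price.
For $13 ≤ P < $49 the firm produces at a loss; below $13 it shuts down.

Shutdown price = $13; break-even price = $49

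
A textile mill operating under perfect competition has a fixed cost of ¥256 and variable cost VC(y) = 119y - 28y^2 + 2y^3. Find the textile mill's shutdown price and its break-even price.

AVC = 119 - 28y + 2y^2; minimized at y = 7, giving min AVC = ¥21. That is the shutdown price.
ATC = 256/y + 119 - 28y + 2y^2. Setting dATC/dy = −256/y^2 − 28 + 4y = 0 gives y = 8 (since 4·8^3 − 28·8^2 = 256).
min ATC = 256/8 + 119 − 28·8 + 2·8^2 = ¥55. That is the break-even price.
For ¥21 ≤ P < ¥55 the firm produces at a loss; below ¥21 it shuts down.

Shutdown price = ¥21; break-even price = ¥55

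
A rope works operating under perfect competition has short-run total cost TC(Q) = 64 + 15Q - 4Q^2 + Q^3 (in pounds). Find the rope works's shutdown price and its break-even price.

Shutdown price = £11; break-even price = £31

Shutdown price = min AVC. AVC = 15 - 4Q + Q^2, with vertex at Q = 2 and minimum £11.
ATC = 64/Q + 15 - 4Q + Q^2. Setting dATC/dQ = −64/Q^2 − 4 + 2Q = 0 gives Q = 4 (since 2·4^3 − 4·4^2 = 64).
min ATC = 64/4 + 15 − 4·4 + 4^2 = £31. That is the break-even price.
For £11 ≤ P < £31 the firm produces at a loss; below £11 it shuts down.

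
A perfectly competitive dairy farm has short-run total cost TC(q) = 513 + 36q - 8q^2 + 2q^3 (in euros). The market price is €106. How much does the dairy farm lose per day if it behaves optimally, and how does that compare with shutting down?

AVC = 36 - 8q + 2q^2 has its minimum €28 at q = 2; price €106 clears that bar, so the firm operates.
MC = 36 - 16q + 6q^2. Setting P = MC and taking the root on the rising branch gives q* = 5.
TR = 106·5 = 530. TC = 513 + 230 = 743. Profit = 530 − 743 = -€213.
That loss of €213 beats the €513 the firm would lose by shutting down; producing recovers €300 of fixed cost.

Profit = -€213 at q = 5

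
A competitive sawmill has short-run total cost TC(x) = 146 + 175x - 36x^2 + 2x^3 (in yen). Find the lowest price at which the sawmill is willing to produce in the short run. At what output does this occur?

¥13 per unit, at x = 9

The shutdown price is the minimum of AVC. VC = 175x - 36x^2 + 2x^3, so AVC = 175 - 36x + 2x^2.
dAVC/dx = -36 + 4x = 0 gives x = 9. min AVC = 175 - 36·9 + 2·9^2 = 13.
So the shutdown price is ¥13.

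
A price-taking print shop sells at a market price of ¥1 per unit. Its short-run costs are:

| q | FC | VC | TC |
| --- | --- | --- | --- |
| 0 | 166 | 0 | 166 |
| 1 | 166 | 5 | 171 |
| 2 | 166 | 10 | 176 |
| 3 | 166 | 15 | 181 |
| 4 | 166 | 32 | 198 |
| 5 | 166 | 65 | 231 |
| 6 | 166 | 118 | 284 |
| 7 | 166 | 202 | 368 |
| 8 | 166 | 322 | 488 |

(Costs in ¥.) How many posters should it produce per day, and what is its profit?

q = 0 (shut down); profit = -¥166

Compute π = P·q − TC at each output: q=0: -166; q=1: -170; q=2: -174; q=3: -178; q=4: -194; q=5: -226; q=6: -278; q=7: -361; q=8: -480.
Profit is highest at q = 0. Equivalently, the lowest AVC in the table is 5/1 ≈ ¥5 at q = 1, and P = ¥1 falls below it — price never covers variable cost, so the firm shuts down and loses only its fixed cost.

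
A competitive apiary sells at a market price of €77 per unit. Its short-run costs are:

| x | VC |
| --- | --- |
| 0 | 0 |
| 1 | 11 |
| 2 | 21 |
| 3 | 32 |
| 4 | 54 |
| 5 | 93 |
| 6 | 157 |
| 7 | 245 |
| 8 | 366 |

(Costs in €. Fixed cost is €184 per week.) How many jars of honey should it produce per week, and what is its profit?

x = 6; profit = €121

Compute π = P·x − TC at each output: x=0: -184; x=1: -118; x=2: -51; x=3: 15; x=4: 70; x=5: 108; x=6: 121; x=7: 110; x=8: 66.
Profit is maximized at x = 6. AVC there is 157/6 = €26.17 ≤ P, so producing beats shutting down (which would give -€184).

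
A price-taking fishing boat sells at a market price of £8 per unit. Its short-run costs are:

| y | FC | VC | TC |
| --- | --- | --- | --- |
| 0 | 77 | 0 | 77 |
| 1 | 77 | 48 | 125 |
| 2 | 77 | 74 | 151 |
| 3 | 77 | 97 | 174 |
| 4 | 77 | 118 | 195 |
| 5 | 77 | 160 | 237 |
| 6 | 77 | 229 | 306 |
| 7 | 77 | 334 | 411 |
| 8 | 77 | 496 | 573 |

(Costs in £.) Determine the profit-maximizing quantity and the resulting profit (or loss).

Profit at each row (π = 8y − TC): y=0: -77; y=1: -117; y=2: -135; y=3: -150; y=4: -163; y=5: -197; y=6: -258; y=7: -355; y=8: -509.
Profit is highest at y = 0. Equivalently, the lowest AVC in the table is 118/4 ≈ £29.50 at y = 4, and P = £8 falls below it — price never covers variable cost, so the firm shuts down and loses only its fixed cost.

y = 0 (shut down); profit = -£77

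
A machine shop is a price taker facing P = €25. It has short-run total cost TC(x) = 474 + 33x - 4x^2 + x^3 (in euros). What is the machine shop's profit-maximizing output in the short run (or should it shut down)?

From TC, MC = TC'(x) = 33 - 8x + 3x^2 and AVC = VC/x = 33 - 4x + x^2.
The AVC parabola has its vertex at x = 4/2 = 2, where AVC = 33 - 4·2 + 2^2 = €29.
P = €25 lies below min AVC = €29; no output level covers variable cost.
The firm minimizes its loss by shutting down and losing only its fixed cost of €474.

Shut down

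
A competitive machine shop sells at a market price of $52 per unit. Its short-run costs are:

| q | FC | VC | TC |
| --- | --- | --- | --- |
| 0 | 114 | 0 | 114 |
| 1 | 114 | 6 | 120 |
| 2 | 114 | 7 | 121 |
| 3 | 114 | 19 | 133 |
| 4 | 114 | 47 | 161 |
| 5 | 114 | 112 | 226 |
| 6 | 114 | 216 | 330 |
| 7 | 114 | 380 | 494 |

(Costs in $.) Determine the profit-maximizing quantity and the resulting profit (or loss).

q = 4; profit = $47

Profit at each row (π = 52q − TC): q=0: -114; q=1: -68; q=2: -17; q=3: 23; q=4: 47; q=5: 34; q=6: -18; q=7: -130.
Profit is maximized at q = 4. AVC there is 47/4 = $11.75 ≤ P, so producing beats shutting down (which would give -$114).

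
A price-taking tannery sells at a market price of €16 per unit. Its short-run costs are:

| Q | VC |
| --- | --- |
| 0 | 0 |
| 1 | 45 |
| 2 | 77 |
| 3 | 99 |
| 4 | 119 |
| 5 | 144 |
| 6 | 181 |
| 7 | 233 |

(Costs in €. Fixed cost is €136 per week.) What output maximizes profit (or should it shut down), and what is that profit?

Q = 0 (shut down); profit = -€136

Profit at each row (π = 16Q − TC): Q=0: -136; Q=1: -165; Q=2: -181; Q=3: -187; Q=4: -191; Q=5: -200; Q=6: -221; Q=7: -257.
Profit is highest at Q = 0. Equivalently, the lowest AVC in the table is 144/5 ≈ €28.80 at Q = 5, and P = €16 falls below it — price never covers variable cost, so the firm shuts down and loses only its fixed cost.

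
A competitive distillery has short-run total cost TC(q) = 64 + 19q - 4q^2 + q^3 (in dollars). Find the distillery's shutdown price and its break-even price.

Shutdown price = $15; break-even price = $35

Shutdown price = min AVC. AVC = 19 - 4q + q^2, with vertex at q = 2 and minimum $15.
ATC = 64/q + 19 - 4q + q^2. Setting dATC/dq = −64/q^2 − 4 + 2q = 0 gives q = 4 (since 2·4^3 − 4·4^2 = 64).
min ATC = 64/4 + 19 − 4·4 + 4^2 = $35. That is the break-even price.
For $15 ≤ P < $35 the firm produces at a loss; below $15 it shuts down.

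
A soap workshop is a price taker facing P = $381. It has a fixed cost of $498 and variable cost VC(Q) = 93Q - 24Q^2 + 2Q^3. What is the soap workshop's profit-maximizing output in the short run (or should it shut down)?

From TC, MC = TC'(Q) = 93 - 48Q + 6Q^2 and AVC = VC/Q = 93 - 24Q + 2Q^2.
AVC hits its minimum where MC = AVC, at Q = 6, giving min AVC = 93 - 24·6 + 2·6^2 = $21.
P = $381 exceeds min AVC = $21, so the firm stays open.
Solving P = MC: -288 - 48Q + 6Q^2 = 0 ⇒ Q = -4 or 12. On the upward-sloping branch, Q* = 12.
Check: AVC at Q = 12 is $93 ≤ P, so revenue covers variable cost.
Profit = P·Q − TC = 381·12 − 1614 = $2958.

Produce at Q = 12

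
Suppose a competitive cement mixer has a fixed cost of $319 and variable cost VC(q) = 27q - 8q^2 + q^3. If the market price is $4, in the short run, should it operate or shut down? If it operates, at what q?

Shut down

From TC, MC = TC'(q) = 27 - 16q + 3q^2 and AVC = VC/q = 27 - 8q + q^2.
AVC is minimized where dAVC/dq = -8 + 2q = 0, at q = 4; min AVC = 27 - 8·4 + 4^2 = $11.
P = $4 lies below min AVC = $11; no output level covers variable cost.
The firm minimizes its loss by shutting down and losing only its fixed cost of $319.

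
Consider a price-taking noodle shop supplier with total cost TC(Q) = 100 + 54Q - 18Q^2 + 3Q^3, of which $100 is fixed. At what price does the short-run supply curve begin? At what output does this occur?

$27 per unit, at Q = 3

The firm shuts down when price falls below the minimum of average variable cost. AVC = VC/Q = 54 - 18Q + 3Q^2.
At the minimum of AVC, MC = AVC. MC = 54 - 36Q + 9Q^2; setting MC = AVC gives 6Q^2 - 18Q = 0, so Q = 3. min AVC = 27.
So the shutdown price is $27.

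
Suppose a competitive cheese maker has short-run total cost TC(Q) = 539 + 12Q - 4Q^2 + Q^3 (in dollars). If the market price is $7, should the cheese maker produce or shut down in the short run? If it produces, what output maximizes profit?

Shut down

From TC, MC = TC'(Q) = 12 - 8Q + 3Q^2 and AVC = VC/Q = 12 - 4Q + Q^2.
The AVC parabola has its vertex at Q = 4/2 = 2, where AVC = 12 - 4·2 + 2^2 = $8.
Since P = $7 < min AVC = $8, price fails to cover variable cost at any output.
Best response: produce nothing and absorb the $539 fixed cost.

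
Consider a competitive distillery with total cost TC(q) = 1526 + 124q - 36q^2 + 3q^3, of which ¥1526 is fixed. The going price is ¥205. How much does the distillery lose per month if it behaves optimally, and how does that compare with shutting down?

AVC = 124 - 36q + 3q^2 has its minimum ¥16 at q = 6; price ¥205 clears that bar, so the firm operates.
With MC = 124 - 72q + 9q^2, P = MC on the upward-sloping part at q* = 9.
TR = 205·9 = 1845. TC = 1526 + 387 = 1913. Profit = 1845 − 1913 = -¥68.
By producing, the firm covers all variable cost plus ¥1458 of fixed cost; shutting down would lose the full ¥1526.

Profit = -¥68 at q = 9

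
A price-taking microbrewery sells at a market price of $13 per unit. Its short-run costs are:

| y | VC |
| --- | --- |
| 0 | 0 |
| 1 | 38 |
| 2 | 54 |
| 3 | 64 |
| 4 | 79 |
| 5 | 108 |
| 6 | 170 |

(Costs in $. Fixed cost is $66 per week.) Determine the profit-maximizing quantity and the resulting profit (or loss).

y = 0 (shut down); profit = -$66

Tabulate TR − TC: y=0: -66; y=1: -91; y=2: -94; y=3: -91; y=4: -93; y=5: -109; y=6: -158.
Profit is highest at y = 0. Equivalently, the lowest AVC in the table is 79/4 ≈ $19.75 at y = 4, and P = $13 falls below it — price never covers variable cost, so the firm shuts down and loses only its fixed cost.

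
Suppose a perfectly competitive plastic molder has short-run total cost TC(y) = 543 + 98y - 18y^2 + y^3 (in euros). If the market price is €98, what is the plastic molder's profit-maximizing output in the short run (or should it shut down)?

Produce at y = 12

From TC, MC = TC'(y) = 98 - 36y + 3y^2 and AVC = VC/y = 98 - 18y + y^2.
AVC is minimized where dAVC/dy = -18 + 2y = 0, at y = 9; min AVC = 98 - 18·9 + 9^2 = €17.
P = €98 exceeds min AVC = €17, so the firm stays open.
Set P = MC: 98 = 98 - 36y + 3y^2 → -36y + 3y^2 = 0. The roots are y = 0 and y = 12; the profit-maximizing output is on the rising part of MC, so y* = 12.
Check: AVC at y = 12 is €26 ≤ P, so revenue covers variable cost.
Profit = P·y − TC = 98·12 − 855 = €321.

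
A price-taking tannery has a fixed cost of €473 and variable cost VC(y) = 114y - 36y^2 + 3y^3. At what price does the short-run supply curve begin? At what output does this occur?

€6 per unit, at y = 6

The firm shuts down when price falls below the minimum of average variable cost. AVC = VC/y = 114 - 36y + 3y^2.
dAVC/dy = -36 + 6y = 0 gives y = 6. min AVC = 114 - 36·6 + 3·6^2 = 6.
The firm shuts down for any P below €6.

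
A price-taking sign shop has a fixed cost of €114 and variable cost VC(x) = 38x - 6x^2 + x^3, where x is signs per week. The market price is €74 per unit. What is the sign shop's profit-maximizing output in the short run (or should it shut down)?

Strip out fixed cost: VC = 38x - 6x^2 + x^3. Then AVC = 38 - 6x + x^2 and MC = 38 - 12x + 3x^2.
The AVC parabola has its vertex at x = 6/2 = 3, where AVC = 38 - 6·3 + 3^2 = €29.
P = €74 exceeds min AVC = €29, so the firm stays open.
Set P = MC: 74 = 38 - 12x + 3x^2 → -36 - 12x + 3x^2 = 0. The roots are x = -2 and x = 6; the profit-maximizing output is on the rising part of MC, so x* = 6.
Check: AVC at x = 6 is €38 ≤ P, so revenue covers variable cost.
Profit = P·x − TC = 74·6 − 342 = €102.

Produce at x = 6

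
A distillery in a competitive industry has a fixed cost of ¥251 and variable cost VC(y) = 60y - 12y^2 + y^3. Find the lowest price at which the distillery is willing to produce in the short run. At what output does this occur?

¥24 per unit, at y = 6

Short-run supply begins at min AVC. From VC = 60y - 12y^2 + y^3, AVC = 60 - 12y + y^2.
dAVC/dy = -12 + 2y = 0 gives y = 6. min AVC = 60 - 12·6 + 6^2 = 24.
The firm shuts down for any P below ¥24.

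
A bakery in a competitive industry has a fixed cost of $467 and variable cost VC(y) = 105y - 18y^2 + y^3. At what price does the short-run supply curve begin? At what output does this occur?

The shutdown price is the minimum of AVC. VC = 105y - 18y^2 + y^3, so AVC = 105 - 18y + y^2.
dAVC/dy = -18 + 2y = 0 gives y = 9. min AVC = 105 - 18·9 + 9^2 = 24.
The firm shuts down for any P below $24.

$24 per unit, at y = 9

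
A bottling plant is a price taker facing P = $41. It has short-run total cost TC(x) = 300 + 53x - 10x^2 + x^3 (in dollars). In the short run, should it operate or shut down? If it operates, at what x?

From TC, MC = TC'(x) = 53 - 20x + 3x^2 and AVC = VC/x = 53 - 10x + x^2.
AVC is minimized where dAVC/dx = -10 + 2x = 0, at x = 5; min AVC = 53 - 10·5 + 5^2 = $28.
P = $41 exceeds min AVC = $28, so the firm stays open.
P = MC gives 12 - 20x + 3x^2 = 0, with roots 2/3 and 6. Take the larger (rising MC): x* = 6.
Check: AVC at x = 6 is $29 ≤ P, so revenue covers variable cost.
Profit = P·x − TC = 41·6 − 474 = -$228, a loss, but smaller than the $300 fixed cost the firm would lose by shutting down.

Produce at x = 6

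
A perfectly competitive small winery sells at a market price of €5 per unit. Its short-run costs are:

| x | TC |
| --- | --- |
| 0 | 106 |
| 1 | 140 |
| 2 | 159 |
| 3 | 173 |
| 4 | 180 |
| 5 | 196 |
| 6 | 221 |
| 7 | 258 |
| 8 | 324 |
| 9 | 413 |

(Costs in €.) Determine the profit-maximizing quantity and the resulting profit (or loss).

Profit at each row (π = 5x − TC): x=0: -106; x=1: -135; x=2: -149; x=3: -158; x=4: -160; x=5: -171; x=6: -191; x=7: -223; x=8: -284; x=9: -368.
Profit is highest at x = 0. Equivalently, the lowest AVC in the table is 90/5 ≈ €18 at x = 5, and P = €5 falls below it — price never covers variable cost, so the firm shuts down and loses only its fixed cost.

x = 0 (shut down); profit = -€106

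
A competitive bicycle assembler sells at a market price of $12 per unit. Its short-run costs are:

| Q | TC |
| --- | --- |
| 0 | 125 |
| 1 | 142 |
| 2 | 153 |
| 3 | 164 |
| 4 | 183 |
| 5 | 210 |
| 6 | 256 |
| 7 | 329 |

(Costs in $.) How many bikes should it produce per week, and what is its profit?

Q = 0 (shut down); profit = -$125

Tabulate TR − TC: Q=0: -125; Q=1: -130; Q=2: -129; Q=3: -128; Q=4: -135; Q=5: -150; Q=6: -184; Q=7: -245.
Profit is highest at Q = 0. Equivalently, the lowest AVC in the table is 39/3 ≈ $13 at Q = 3, and P = $12 falls below it — price never covers variable cost, so the firm shuts down and loses only its fixed cost.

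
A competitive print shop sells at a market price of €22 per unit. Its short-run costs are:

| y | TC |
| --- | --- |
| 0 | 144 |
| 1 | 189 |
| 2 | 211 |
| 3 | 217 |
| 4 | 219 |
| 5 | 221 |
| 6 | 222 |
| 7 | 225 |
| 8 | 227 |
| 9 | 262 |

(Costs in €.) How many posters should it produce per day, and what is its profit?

Profit at each row (π = 22y − TC): y=0: -144; y=1: -167; y=2: -167; y=3: -151; y=4: -131; y=5: -111; y=6: -90; y=7: -71; y=8: -51; y=9: -64.
Profit is maximized at y = 8. AVC there is 83/8 = €10.38 ≤ P, so producing beats shutting down (which would give -€144).

y = 8; profit = -€51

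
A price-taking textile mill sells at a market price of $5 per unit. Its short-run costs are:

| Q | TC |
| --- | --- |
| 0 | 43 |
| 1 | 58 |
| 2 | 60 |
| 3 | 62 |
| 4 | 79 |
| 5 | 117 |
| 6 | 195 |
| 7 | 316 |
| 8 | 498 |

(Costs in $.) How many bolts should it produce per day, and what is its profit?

Q = 0 (shut down); profit = -$43

Compute π = P·Q − TC at each output: Q=0: -43; Q=1: -53; Q=2: -50; Q=3: -47; Q=4: -59; Q=5: -92; Q=6: -165; Q=7: -281; Q=8: -458.
Profit is highest at Q = 0. Equivalently, the lowest AVC in the table is 19/3 ≈ $6.33 at Q = 3, and P = $5 falls below it — price never covers variable cost, so the firm shuts down and loses only its fixed cost.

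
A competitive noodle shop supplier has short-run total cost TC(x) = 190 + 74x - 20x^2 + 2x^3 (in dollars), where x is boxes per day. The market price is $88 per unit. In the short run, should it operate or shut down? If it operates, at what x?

Strip out fixed cost: VC = 74x - 20x^2 + 2x^3. Then AVC = 74 - 20x + 2x^2 and MC = 74 - 40x + 6x^2.
AVC is minimized where dAVC/dx = -20 + 4x = 0, at x = 5; min AVC = 74 - 20·5 + 2·5^2 = $24.
P = $88 exceeds min AVC = $24, so the firm stays open.
Set P = MC: 88 = 74 - 40x + 6x^2 → -14 - 40x + 6x^2 = 0. The roots are x = -1/3 and x = 7; the profit-maximizing output is on the rising part of MC, so x* = 7.
Check: AVC at x = 7 is $32 ≤ P, so revenue covers variable cost.
Profit = P·x − TC = 88·7 − 414 = $202.

Produce at x = 7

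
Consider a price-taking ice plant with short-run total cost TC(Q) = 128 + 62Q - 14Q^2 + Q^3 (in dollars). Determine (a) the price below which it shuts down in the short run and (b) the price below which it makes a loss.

Shutdown price = $13; break-even price = $30

Shutdown price = min AVC. AVC = 62 - 14Q + Q^2, with vertex at Q = 7 and minimum $13.
ATC = 128/Q + 62 - 14Q + Q^2. Setting dATC/dQ = −128/Q^2 − 14 + 2Q = 0 gives Q = 8 (since 2·8^3 − 14·8^2 = 128).
min ATC = 128/8 + 62 − 14·8 + 8^2 = $30. That is the break-even price.
For $13 ≤ P < $30 the firm produces at a loss; below $13 it shuts down.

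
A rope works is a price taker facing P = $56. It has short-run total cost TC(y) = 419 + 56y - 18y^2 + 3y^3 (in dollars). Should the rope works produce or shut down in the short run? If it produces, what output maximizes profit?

Strip out fixed cost: VC = 56y - 18y^2 + 3y^3. Then AVC = 56 - 18y + 3y^2 and MC = 56 - 36y + 9y^2.
AVC is minimized where dAVC/dy = -18 + 6y = 0, at y = 3; min AVC = 56 - 18·3 + 3·3^2 = $29.
Because $56 ≥ $29, revenue can cover variable cost; the firm operates.
Set P = MC: 56 = 56 - 36y + 9y^2 → -36y + 9y^2 = 0. The roots are y = 0 and y = 4; the profit-maximizing output is on the rising part of MC, so y* = 4.
Check: AVC at y = 4 is $32 ≤ P, so revenue covers variable cost.
Profit = P·y − TC = 56·4 − 547 = -$323, a loss, but smaller than the $419 fixed cost the firm would lose by shutting down.

Produce at y = 4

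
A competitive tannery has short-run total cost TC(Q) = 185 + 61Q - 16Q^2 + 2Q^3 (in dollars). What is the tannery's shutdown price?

The firm shuts down when price falls below the minimum of average variable cost. AVC = VC/Q = 61 - 16Q + 2Q^2.
dAVC/dQ = -16 + 4Q = 0 gives Q = 4. min AVC = 61 - 16·4 + 2·4^2 = 29.
The firm shuts down for any P below $29.

$29 per unit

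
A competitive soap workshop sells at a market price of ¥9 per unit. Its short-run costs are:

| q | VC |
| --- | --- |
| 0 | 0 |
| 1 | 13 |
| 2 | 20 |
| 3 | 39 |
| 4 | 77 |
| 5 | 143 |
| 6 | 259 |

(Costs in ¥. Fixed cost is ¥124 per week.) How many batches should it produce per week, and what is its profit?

Compute π = P·q − TC at each output: q=0: -124; q=1: -128; q=2: -126; q=3: -136; q=4: -165; q=5: -222; q=6: -329.
Profit is highest at q = 0. Equivalently, the lowest AVC in the table is 20/2 ≈ ¥10 at q = 2, and P = ¥9 falls below it — price never covers variable cost, so the firm shuts down and loses only its fixed cost.

q = 0 (shut down); profit = -¥124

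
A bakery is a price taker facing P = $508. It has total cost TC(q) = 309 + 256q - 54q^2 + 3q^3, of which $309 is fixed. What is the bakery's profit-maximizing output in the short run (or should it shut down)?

Variable cost is VC = 256q - 54q^2 + 3q^3, so AVC = VC/q = 256 - 54q + 3q^2 and MC = dTC/dq = 256 - 108q + 9q^2.
AVC hits its minimum where MC = AVC, at q = 9, giving min AVC = 256 - 54·9 + 3·9^2 = $13.
Because $508 ≥ $13, revenue can cover variable cost; the firm operates.
P = MC gives -252 - 108q + 9q^2 = 0, with roots -2 and 14. Take the larger (rising MC): q* = 14.
Check: AVC at q = 14 is $88 ≤ P, so revenue covers variable cost.
Profit = P·q − TC = 508·14 − 1541 = $5571.

Produce at q = 14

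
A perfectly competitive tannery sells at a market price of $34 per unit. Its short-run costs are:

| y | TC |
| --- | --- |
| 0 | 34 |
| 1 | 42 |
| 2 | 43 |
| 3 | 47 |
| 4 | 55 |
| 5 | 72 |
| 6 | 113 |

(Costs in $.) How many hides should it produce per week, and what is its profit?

y = 5; profit = $98

Tabulate TR − TC: y=0: -34; y=1: -8; y=2: 25; y=3: 55; y=4: 81; y=5: 98; y=6: 91.
Profit is maximized at y = 5. AVC there is 38/5 = $7.60 ≤ P, so producing beats shutting down (which would give -$34).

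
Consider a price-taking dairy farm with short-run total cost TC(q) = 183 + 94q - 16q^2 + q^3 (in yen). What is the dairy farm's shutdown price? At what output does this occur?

The shutdown price is the minimum of AVC. VC = 94q - 16q^2 + q^3, so AVC = 94 - 16q + q^2.
At the minimum of AVC, MC = AVC. MC = 94 - 32q + 3q^2; setting MC = AVC gives 2q^2 - 16q = 0, so q = 8. min AVC = 30.
The firm shuts down for any P below ¥30.

¥30 per unit, at q = 8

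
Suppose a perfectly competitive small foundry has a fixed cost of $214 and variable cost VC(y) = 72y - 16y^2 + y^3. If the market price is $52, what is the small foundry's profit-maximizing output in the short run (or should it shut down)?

Produce at y = 10

Strip out fixed cost: VC = 72y - 16y^2 + y^3. Then AVC = 72 - 16y + y^2 and MC = 72 - 32y + 3y^2.
AVC hits its minimum where MC = AVC, at y = 8, giving min AVC = 72 - 16·8 + 8^2 = $8.
Because $52 ≥ $8, revenue can cover variable cost; the firm operates.
Set P = MC: 52 = 72 - 32y + 3y^2 → 20 - 32y + 3y^2 = 0. The roots are y = 2/3 and y = 10; the profit-maximizing output is on the rising part of MC, so y* = 10.
Check: AVC at y = 10 is $12 ≤ P, so revenue covers variable cost.
Profit = P·y − TC = 52·10 − 334 = $186.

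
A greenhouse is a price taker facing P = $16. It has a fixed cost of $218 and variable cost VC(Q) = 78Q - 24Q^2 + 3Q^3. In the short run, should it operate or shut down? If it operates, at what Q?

Shut down

From TC, MC = TC'(Q) = 78 - 48Q + 9Q^2 and AVC = VC/Q = 78 - 24Q + 3Q^2.
The AVC parabola has its vertex at Q = 24/6 = 4, where AVC = 78 - 24·4 + 3·4^2 = $30.
P = $16 lies below min AVC = $30; no output level covers variable cost.
Best response: produce nothing and absorb the $218 fixed cost.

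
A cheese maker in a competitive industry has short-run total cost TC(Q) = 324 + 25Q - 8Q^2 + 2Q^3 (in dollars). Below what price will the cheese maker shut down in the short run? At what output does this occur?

$17 per unit, at Q = 2

The firm shuts down when price falls below the minimum of average variable cost. AVC = VC/Q = 25 - 8Q + 2Q^2.
dAVC/dQ = -8 + 4Q = 0 gives Q = 2. min AVC = 25 - 8·2 + 2·2^2 = 17.
For P < $17 the firm produces nothing.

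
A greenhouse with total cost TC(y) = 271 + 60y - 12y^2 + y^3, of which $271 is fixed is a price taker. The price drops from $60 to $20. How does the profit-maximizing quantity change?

Output falls from 8 to 0 (the firm shuts down)

MC = 60 - 24y + 3y^2; the shutdown threshold is min AVC = $24 (at y = 6).
At P = $60 ≥ min AVC, set P = MC on the rising branch: y = 8.
At P = $20 < min AVC = $24, price no longer covers variable cost at any output, so the firm shuts down: y = 0.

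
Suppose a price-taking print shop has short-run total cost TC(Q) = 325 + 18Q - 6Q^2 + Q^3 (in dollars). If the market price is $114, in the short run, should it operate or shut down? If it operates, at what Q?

From TC, MC = TC'(Q) = 18 - 12Q + 3Q^2 and AVC = VC/Q = 18 - 6Q + Q^2.
The AVC parabola has its vertex at Q = 6/2 = 3, where AVC = 18 - 6·3 + 3^2 = $9.
Since P = $114 ≥ min AVC = $9, price covers variable cost and the firm should produce.
Set P = MC: 114 = 18 - 12Q + 3Q^2 → -96 - 12Q + 3Q^2 = 0. The roots are Q = -4 and Q = 8; the profit-maximizing output is on the rising part of MC, so Q* = 8.
Check: AVC at Q = 8 is $34 ≤ P, so revenue covers variable cost.
Profit = P·Q − TC = 114·8 − 597 = $315.

Produce at Q = 8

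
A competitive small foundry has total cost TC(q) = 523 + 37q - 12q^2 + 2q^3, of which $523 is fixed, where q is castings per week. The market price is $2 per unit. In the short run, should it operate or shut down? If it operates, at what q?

Shut down

Variable cost is VC = 37q - 12q^2 + 2q^3, so AVC = VC/q = 37 - 12q + 2q^2 and MC = dTC/dq = 37 - 24q + 6q^2.
The AVC parabola has its vertex at q = 12/4 = 3, where AVC = 37 - 12·3 + 2·3^2 = $19.
Since P = $2 < min AVC = $19, price fails to cover variable cost at any output.
Best response: produce nothing and absorb the $523 fixed cost.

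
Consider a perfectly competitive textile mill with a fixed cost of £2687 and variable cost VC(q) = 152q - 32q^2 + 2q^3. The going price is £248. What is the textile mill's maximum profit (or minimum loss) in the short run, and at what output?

Profit = -£383 at q = 12

AVC = 152 - 32q + 2q^2 has its minimum £24 at q = 8; price £248 clears that bar, so the firm operates.
MC = 152 - 64q + 6q^2. Setting P = MC and taking the root on the rising branch gives q* = 12.
TR = 248·12 = 2976. TC = 2687 + 672 = 3359. Profit = 2976 − 3359 = -£383.
That loss of £383 beats the £2687 the firm would lose by shutting down; producing recovers £2304 of fixed cost.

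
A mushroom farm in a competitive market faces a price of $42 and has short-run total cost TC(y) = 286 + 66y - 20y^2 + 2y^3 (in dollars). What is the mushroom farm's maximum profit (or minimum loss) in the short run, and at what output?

Profit = -$142 at y = 6

AVC = 66 - 20y + 2y^2 has its minimum $16 at y = 5; price $42 clears that bar, so the firm operates.
MC = 66 - 40y + 6y^2. Setting P = MC and taking the root on the rising branch gives y* = 6.
TR = 42·6 = 252. TC = 286 + 108 = 394. Profit = 252 − 394 = -$142.
That loss of $142 beats the $286 the firm would lose by shutting down; producing recovers $144 of fixed cost.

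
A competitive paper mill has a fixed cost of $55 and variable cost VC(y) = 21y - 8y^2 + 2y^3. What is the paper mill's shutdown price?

Short-run supply begins at min AVC. From VC = 21y - 8y^2 + 2y^3, AVC = 21 - 8y + 2y^2.
dAVC/dy = -8 + 4y = 0 gives y = 2. min AVC = 21 - 8·2 + 2·2^2 = 13.
For P < $13 the firm produces nothing.

$13 per unit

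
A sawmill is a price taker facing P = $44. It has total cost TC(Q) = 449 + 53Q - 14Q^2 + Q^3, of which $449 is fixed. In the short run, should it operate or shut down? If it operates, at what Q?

Produce at Q = 9

From TC, MC = TC'(Q) = 53 - 28Q + 3Q^2 and AVC = VC/Q = 53 - 14Q + Q^2.
The AVC parabola has its vertex at Q = 14/2 = 7, where AVC = 53 - 14·7 + 7^2 = $4.
P = $44 exceeds min AVC = $4, so the firm stays open.
P = MC gives 9 - 28Q + 3Q^2 = 0, with roots 1/3 and 9. Take the larger (rising MC): Q* = 9.
Check: AVC at Q = 9 is $8 ≤ P, so revenue covers variable cost.
Profit = P·Q − TC = 44·9 − 521 = -$125, a loss, but smaller than the $449 fixed cost the firm would lose by shutting down.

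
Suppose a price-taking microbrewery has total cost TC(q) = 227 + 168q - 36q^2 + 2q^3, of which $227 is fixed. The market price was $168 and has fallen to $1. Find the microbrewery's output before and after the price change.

Output falls from 12 to 0 (the firm shuts down)

AVC = 168 - 36q + 2q^2, minimized at q = 9 where min AVC = $6. MC = 168 - 72q + 6q^2.
At P = $168 ≥ min AVC, set P = MC on the rising branch: q = 12.
At P = $1 < min AVC = $6, price no longer covers variable cost at any output, so the firm shuts down: q = 0.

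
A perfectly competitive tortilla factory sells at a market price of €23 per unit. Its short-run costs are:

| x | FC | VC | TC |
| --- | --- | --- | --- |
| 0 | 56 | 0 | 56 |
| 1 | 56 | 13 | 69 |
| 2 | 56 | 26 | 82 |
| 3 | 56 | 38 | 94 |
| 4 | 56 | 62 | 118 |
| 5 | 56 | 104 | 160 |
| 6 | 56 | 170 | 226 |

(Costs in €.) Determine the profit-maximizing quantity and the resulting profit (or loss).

Tabulate TR − TC: x=0: -56; x=1: -46; x=2: -36; x=3: -25; x=4: -26; x=5: -45; x=6: -88.
Profit is maximized at x = 3. AVC there is 38/3 = €12.67 ≤ P, so producing beats shutting down (which would give -€56).

x = 3; profit = -€25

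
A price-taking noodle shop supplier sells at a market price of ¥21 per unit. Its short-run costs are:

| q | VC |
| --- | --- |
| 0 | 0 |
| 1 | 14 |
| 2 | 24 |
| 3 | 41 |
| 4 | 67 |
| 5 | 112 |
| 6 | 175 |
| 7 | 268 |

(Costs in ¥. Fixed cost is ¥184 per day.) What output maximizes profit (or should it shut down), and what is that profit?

Compute π = P·q − TC at each output: q=0: -184; q=1: -177; q=2: -166; q=3: -162; q=4: -167; q=5: -191; q=6: -233; q=7: -305.
Profit is maximized at q = 3. AVC there is 41/3 = ¥13.67 ≤ P, so producing beats shutting down (which would give -¥184).

q = 3; profit = -¥162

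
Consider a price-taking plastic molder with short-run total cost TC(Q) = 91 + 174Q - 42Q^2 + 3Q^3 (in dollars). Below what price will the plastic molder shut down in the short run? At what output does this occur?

$27 per unit, at Q = 7

The firm shuts down when price falls below the minimum of average variable cost. AVC = VC/Q = 174 - 42Q + 3Q^2.
At the minimum of AVC, MC = AVC. MC = 174 - 84Q + 9Q^2; setting MC = AVC gives 6Q^2 - 42Q = 0, so Q = 7. min AVC = 27.
For P < $27 the firm produces nothing.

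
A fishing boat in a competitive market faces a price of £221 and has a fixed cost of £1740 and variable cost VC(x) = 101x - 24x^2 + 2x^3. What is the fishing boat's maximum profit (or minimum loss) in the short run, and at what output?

Profit = -£140 at x = 10

AVC = 101 - 24x + 2x^2 has its minimum £29 at x = 6; price £221 clears that bar, so the firm operates.
With MC = 101 - 48x + 6x^2, P = MC on the upward-sloping part at x* = 10.
TR = 221·10 = 2210. TC = 1740 + 610 = 2350. Profit = 2210 − 2350 = -£140.
By producing, the firm covers all variable cost plus £1600 of fixed cost; shutting down would lose the full £1740.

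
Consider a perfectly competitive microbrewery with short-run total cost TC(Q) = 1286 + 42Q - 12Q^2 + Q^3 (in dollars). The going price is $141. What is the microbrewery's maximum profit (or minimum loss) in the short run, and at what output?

AVC = 42 - 12Q + Q^2 has its minimum $6 at Q = 6; price $141 clears that bar, so the firm operates.
With MC = 42 - 24Q + 3Q^2, P = MC on the upward-sloping part at Q* = 11.
TR = 141·11 = 1551. TC = 1286 + 341 = 1627. Profit = 1551 − 1627 = -$76.
That loss of $76 beats the $1286 the firm would lose by shutting down; producing recovers $1210 of fixed cost.

Profit = -$76 at Q = 11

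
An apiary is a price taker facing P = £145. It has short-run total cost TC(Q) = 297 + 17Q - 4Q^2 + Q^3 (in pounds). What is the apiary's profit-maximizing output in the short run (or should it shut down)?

From TC, MC = TC'(Q) = 17 - 8Q + 3Q^2 and AVC = VC/Q = 17 - 4Q + Q^2.
AVC hits its minimum where MC = AVC, at Q = 2, giving min AVC = 17 - 4·2 + 2^2 = £13.
Since P = £145 ≥ min AVC = £13, price covers variable cost and the firm should produce.
Solving P = MC: -128 - 8Q + 3Q^2 = 0 ⇒ Q = -16/3 or 8. On the upward-sloping branch, Q* = 8.
Check: AVC at Q = 8 is £49 ≤ P, so revenue covers variable cost.
Profit = P·Q − TC = 145·8 − 689 = £471.

Produce at Q = 8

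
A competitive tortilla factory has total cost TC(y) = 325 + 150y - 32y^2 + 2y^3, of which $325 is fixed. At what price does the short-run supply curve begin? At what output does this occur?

The firm shuts down when price falls below the minimum of average variable cost. AVC = VC/y = 150 - 32y + 2y^2.
dAVC/dy = -32 + 4y = 0 gives y = 8. min AVC = 150 - 32·8 + 2·8^2 = 22.
The firm shuts down for any P below $22.

$22 per unit, at y = 8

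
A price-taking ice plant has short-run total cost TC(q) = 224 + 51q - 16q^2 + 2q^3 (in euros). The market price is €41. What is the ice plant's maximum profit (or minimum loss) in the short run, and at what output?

AVC = 51 - 16q + 2q^2 has its minimum €19 at q = 4; price €41 clears that bar, so the firm operates.
With MC = 51 - 32q + 6q^2, P = MC on the upward-sloping part at q* = 5.
TR = 41·5 = 205. TC = 224 + 105 = 329. Profit = 205 − 329 = -€124.
Shutting down would mean losing the fixed cost of €224, so operating at a loss of €124 is better by €100.

Profit = -€124 at q = 5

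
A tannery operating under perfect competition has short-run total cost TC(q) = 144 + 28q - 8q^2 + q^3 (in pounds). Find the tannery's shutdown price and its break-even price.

Shutdown price = £12; break-even price = £40

Shutdown price = min AVC. AVC = 28 - 8q + q^2, with vertex at q = 4 and minimum £12.
ATC = 144/q + 28 - 8q + q^2. Setting dATC/dq = −144/q^2 − 8 + 2q = 0 gives q = 6 (since 2·6^3 − 8·6^2 = 144).
min ATC = 144/6 + 28 − 8·6 + 6^2 = £40. That is the break-even price.
Between these two prices the firm operates at a loss; above £40 it earns a profit.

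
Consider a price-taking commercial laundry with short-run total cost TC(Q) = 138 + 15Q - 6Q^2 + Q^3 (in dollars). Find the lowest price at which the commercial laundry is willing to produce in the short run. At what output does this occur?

The shutdown price is the minimum of AVC. VC = 15Q - 6Q^2 + Q^3, so AVC = 15 - 6Q + Q^2.
dAVC/dQ = -6 + 2Q = 0 gives Q = 3. min AVC = 15 - 6·3 + 3^2 = 6.
The firm shuts down for any P below $6.

$6 per unit, at Q = 3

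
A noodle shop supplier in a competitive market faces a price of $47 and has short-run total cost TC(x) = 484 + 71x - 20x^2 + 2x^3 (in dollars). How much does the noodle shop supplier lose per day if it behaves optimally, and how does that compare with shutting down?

Profit = -$340 at x = 6

AVC = 71 - 20x + 2x^2; min AVC = $21 at x = 5. Since P = $47 ≥ min AVC, the firm produces.
With MC = 71 - 40x + 6x^2, P = MC on the upward-sloping part at x* = 6.
TR = 47·6 = 282. TC = 484 + 138 = 622. Profit = 282 − 622 = -$340.
By producing, the firm covers all variable cost plus $144 of fixed cost; shutting down would lose the full $484.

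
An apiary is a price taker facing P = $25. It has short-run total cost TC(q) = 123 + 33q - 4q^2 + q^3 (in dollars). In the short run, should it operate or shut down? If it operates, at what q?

Variable cost is VC = 33q - 4q^2 + q^3, so AVC = VC/q = 33 - 4q + q^2 and MC = dTC/dq = 33 - 8q + 3q^2.
AVC hits its minimum where MC = AVC, at q = 2, giving min AVC = 33 - 4·2 + 2^2 = $29.
P = $25 lies below min AVC = $29; no output level covers variable cost.
Best response: produce nothing and absorb the $123 fixed cost.

Shut down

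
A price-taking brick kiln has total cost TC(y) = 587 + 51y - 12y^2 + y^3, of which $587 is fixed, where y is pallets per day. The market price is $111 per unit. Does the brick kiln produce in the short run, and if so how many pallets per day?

Produce at y = 10

Variable cost is VC = 51y - 12y^2 + y^3, so AVC = VC/y = 51 - 12y + y^2 and MC = dTC/dy = 51 - 24y + 3y^2.
AVC is minimized where dAVC/dy = -12 + 2y = 0, at y = 6; min AVC = 51 - 12·6 + 6^2 = $15.
Because $111 ≥ $15, revenue can cover variable cost; the firm operates.
Set P = MC: 111 = 51 - 24y + 3y^2 → -60 - 24y + 3y^2 = 0. The roots are y = -2 and y = 10; the profit-maximizing output is on the rising part of MC, so y* = 10.
Check: AVC at y = 10 is $31 ≤ P, so revenue covers variable cost.
Profit = P·y − TC = 111·10 − 897 = $213.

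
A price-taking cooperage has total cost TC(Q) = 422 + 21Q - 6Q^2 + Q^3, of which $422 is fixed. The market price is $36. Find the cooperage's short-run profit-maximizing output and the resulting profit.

Profit = -$322 at Q = 5

AVC = 21 - 6Q + Q^2; min AVC = $12 at Q = 3. Since P = $36 ≥ min AVC, the firm produces.
With MC = 21 - 12Q + 3Q^2, P = MC on the upward-sloping part at Q* = 5.
TR = 36·5 = 180. TC = 422 + 80 = 502. Profit = 180 − 502 = -$322.
Shutting down would mean losing the fixed cost of $422, so operating at a loss of $322 is better by $100.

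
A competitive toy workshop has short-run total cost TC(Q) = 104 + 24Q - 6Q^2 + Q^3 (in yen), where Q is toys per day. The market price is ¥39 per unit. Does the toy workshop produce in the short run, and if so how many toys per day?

Produce at Q = 5

Strip out fixed cost: VC = 24Q - 6Q^2 + Q^3. Then AVC = 24 - 6Q + Q^2 and MC = 24 - 12Q + 3Q^2.
The AVC parabola has its vertex at Q = 6/2 = 3, where AVC = 24 - 6·3 + 3^2 = ¥15.
P = ¥39 exceeds min AVC = ¥15, so the firm stays open.
Solving P = MC: -15 - 12Q + 3Q^2 = 0 ⇒ Q = -1 or 5. On the upward-sloping branch, Q* = 5.
Check: AVC at Q = 5 is ¥19 ≤ P, so revenue covers variable cost.
Profit = P·Q − TC = 39·5 − 199 = -¥4, a loss, but smaller than the ¥104 fixed cost the firm would lose by shutting down.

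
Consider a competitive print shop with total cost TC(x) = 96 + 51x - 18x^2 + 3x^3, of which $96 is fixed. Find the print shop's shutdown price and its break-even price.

AVC = 51 - 18x + 3x^2; minimized at x = 3, giving min AVC = $24. That is the shutdown price.
ATC = 96/x + 51 - 18x + 3x^2. Setting dATC/dx = −96/x^2 − 18 + 6x = 0 gives x = 4 (since 6·4^3 − 18·4^2 = 96).
min ATC = 96/4 + 51 − 18·4 + 3·4^2 = $51. That is the break-even price.
Between these two prices the firm operates at a loss; above $51 it earns a profit.

Shutdown price = $24; break-even price = $51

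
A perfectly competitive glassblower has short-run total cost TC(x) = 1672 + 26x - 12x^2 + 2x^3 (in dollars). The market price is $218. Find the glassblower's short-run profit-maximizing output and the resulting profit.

AVC = 26 - 12x + 2x^2 has its minimum $8 at x = 3; price $218 clears that bar, so the firm operates.
With MC = 26 - 24x + 6x^2, P = MC on the upward-sloping part at x* = 8.
TR = 218·8 = 1744. TC = 1672 + 464 = 2136. Profit = 1744 − 2136 = -$392.
That loss of $392 beats the $1672 the firm would lose by shutting down; producing recovers $1280 of fixed cost.

Profit = -$392 at x = 8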